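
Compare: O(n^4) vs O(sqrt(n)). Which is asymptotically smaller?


sublinear grows slower than quartic
O(sqrt(n)) is asymptotically smaller; O(n^4) grows faster


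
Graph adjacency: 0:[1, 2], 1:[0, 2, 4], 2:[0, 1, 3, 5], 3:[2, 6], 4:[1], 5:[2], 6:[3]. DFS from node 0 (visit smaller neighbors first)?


DFS stack-based: start with [0]
Visit order: [0, 1, 2, 3, 6, 5, 4]


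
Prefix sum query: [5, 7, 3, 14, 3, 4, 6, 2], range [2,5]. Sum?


Prefix sums: [0, 5, 12, 15, 29, 32, 36, 42, 44]
Sum[2..5] = prefix[6] - prefix[2] = 36 - 12 = 24


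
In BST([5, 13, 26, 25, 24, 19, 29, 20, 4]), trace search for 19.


BST root = 5
Search for 19: compare at each node
Path: [5, 13, 26, 25, 24, 19]


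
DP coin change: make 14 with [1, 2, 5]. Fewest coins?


dp[0]=0; dp[i]=1+min(dp[i-c] for c in coins)
...dp[9]=3, dp[10]=2, dp[11]=3, dp[12]=3, dp[13]=4, dp[14]=4
Minimum coins for 14 = 4


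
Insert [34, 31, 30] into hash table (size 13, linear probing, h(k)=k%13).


Insertions: 34->slot 8; 31->slot 5; 30->slot 4
Table: [None, None, None, None, 30, 31, None, None, 34, None, None, None, None]


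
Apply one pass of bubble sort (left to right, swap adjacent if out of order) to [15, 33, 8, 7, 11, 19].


After one pass: [15, 8, 7, 11, 19, 33]


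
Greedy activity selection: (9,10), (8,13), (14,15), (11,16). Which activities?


Greedy: pick earliest-ending, then skip overlaps.
Selected (2 activities): [(9, 10), (14, 15)]


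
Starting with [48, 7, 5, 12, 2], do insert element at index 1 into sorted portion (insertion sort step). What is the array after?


After one pass: [7, 48, 5, 12, 2]


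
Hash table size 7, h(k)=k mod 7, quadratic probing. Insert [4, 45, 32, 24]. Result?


Insertions: 4->slot 4; 45->slot 3; 32->slot 5; 24->slot 0
Table: [24, None, None, 45, 4, 32, None]


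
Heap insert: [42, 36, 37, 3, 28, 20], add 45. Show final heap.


Append 45: [42, 36, 37, 3, 28, 20, 45]
Bubble up: swap idx 6(45) with idx 2(37); swap idx 2(45) with idx 0(42)
Result: [45, 36, 42, 3, 28, 20, 37]


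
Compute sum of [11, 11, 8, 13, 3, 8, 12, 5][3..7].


Prefix sums: [0, 11, 22, 30, 43, 46, 54, 66, 71]
Sum[3..7] = prefix[8] - prefix[3] = 71 - 30 = 41


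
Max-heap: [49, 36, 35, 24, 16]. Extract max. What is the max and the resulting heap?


Max = 49
Replace root with last, heapify down
Resulting heap: [36, 24, 35, 16]


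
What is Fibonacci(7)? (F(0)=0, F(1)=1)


F(n)=F(n-1)+F(n-2)
...F(5)=5, F(6)=8, F(7)=13


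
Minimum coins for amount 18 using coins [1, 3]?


dp[0]=0; dp[i]=1+min(dp[i-c] for c in coins)
...dp[13]=5, dp[14]=6, dp[15]=5, dp[16]=6, dp[17]=7, dp[18]=6
Minimum coins for 18 = 6


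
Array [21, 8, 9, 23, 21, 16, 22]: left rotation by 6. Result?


Left rotate by 6: [22, 21, 8, 9, 23, 21, 16]


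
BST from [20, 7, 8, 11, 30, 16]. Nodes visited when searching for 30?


BST root = 20
Search for 30: compare at each node
Path: [20, 30]


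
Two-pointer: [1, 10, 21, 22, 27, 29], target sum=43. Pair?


Two pointers: lo=0, hi=5
Found pair: (21, 22) summing to 43


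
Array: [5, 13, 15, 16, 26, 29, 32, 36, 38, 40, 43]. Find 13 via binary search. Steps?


Search for 13:
[0,10] mid=5 arr[5]=29
[0,4] mid=2 arr[2]=15
[0,1] mid=0 arr[0]=5
[1,1] mid=1 arr[1]=13
Total: 4 comparisons


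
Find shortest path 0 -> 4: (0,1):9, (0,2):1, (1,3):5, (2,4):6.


Dijkstra from 0:
Distances: {0: 0, 1: 9, 2: 1, 3: 14, 4: 7}
Shortest distance to 4 = 7, path = [0, 2, 4]


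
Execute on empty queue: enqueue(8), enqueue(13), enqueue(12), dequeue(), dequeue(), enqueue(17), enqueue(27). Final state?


enqueue(8) -> [8]
enqueue(13) -> [8, 13]
enqueue(12) -> [8, 13, 12]
dequeue() returns 8 -> [13, 12]
dequeue() returns 13 -> [12]
enqueue(17) -> [12, 17]
enqueue(27) -> [12, 17, 27]
Final queue (front to back): [12, 17, 27]


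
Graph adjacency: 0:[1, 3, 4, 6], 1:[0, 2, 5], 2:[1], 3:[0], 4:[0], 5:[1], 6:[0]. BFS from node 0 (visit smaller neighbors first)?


BFS queue: start with [0]
Visit order: [0, 1, 3, 4, 6, 2, 5]


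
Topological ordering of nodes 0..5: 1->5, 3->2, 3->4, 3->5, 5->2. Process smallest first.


Kahn's algorithm, process smallest node first
Order: [0, 1, 3, 4, 5, 2]


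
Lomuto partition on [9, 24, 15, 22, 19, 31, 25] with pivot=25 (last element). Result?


Elements <= 25 go left of pivot.
Result: [9, 24, 15, 22, 19, 25, 31], pivot at index 5


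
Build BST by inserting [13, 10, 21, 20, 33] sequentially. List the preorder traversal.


Root = 13; build tree by BST insertion.
Preorder traversal: [13, 10, 21, 20, 33]


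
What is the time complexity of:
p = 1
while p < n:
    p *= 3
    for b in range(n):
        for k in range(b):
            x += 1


Per nesting level: O(log n) * O(n) * O(n) [triangular over b] = O(n^2 log n)
Complexity: O(n^2 log n)


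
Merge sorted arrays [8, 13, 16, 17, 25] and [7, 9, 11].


Compare heads, take smaller each step.
Merged: [7, 8, 9, 11, 13, 16, 17, 25]


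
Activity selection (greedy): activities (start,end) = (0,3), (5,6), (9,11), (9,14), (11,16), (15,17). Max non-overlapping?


Greedy: pick earliest-ending, then skip overlaps.
Selected (4 activities): [(0, 3), (5, 6), (9, 11), (11, 16)]


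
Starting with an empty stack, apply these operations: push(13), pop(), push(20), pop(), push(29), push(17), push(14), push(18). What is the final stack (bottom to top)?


push(13) -> [13]
pop() returns 13 -> []
push(20) -> [20]
pop() returns 20 -> []
push(29) -> [29]
push(17) -> [29, 17]
push(14) -> [29, 17, 14]
push(18) -> [29, 17, 14, 18]
Final stack (bottom to top): [29, 17, 14, 18]


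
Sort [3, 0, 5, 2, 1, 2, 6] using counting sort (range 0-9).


Count array: [1, 1, 2, 1, 0, 1, 1, 0, 0, 0]
Reconstruct: [0, 1, 2, 2, 3, 5, 6]


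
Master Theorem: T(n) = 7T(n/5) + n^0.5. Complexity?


a=7, b=5, c=0.5. log_5(7)=1.209 > c=0.5. Case 1: O(n^log_b(a)) = O(n^1.209)
Complexity: O(n^1.209)


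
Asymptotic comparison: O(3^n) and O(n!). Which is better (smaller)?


exponential (base 3) grows slower than factorial
O(3^n) is asymptotically smaller; O(n!) grows faster


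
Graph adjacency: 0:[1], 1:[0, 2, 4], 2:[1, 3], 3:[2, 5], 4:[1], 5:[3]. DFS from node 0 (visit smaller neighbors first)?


DFS stack-based: start with [0]
Visit order: [0, 1, 2, 3, 5, 4]


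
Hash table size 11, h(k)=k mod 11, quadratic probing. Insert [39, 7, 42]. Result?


Insertions: 39->slot 6; 7->slot 7; 42->slot 9
Table: [None, None, None, None, None, None, 39, 7, None, 42, None]


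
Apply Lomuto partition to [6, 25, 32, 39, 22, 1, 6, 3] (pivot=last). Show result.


Elements <= 3 go left of pivot.
Result: [1, 3, 32, 39, 22, 6, 6, 25], pivot at index 1


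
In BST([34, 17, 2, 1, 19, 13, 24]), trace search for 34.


BST root = 34
Search for 34: compare at each node
Path: [34]


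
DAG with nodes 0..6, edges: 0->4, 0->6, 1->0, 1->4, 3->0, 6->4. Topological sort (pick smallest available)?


Kahn's algorithm, process smallest node first
Order: [1, 2, 3, 0, 5, 6, 4]


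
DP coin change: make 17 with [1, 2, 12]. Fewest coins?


dp[0]=0; dp[i]=1+min(dp[i-c] for c in coins)
...dp[12]=1, dp[13]=2, dp[14]=2, dp[15]=3, dp[16]=3, dp[17]=4
Minimum coins for 17 = 4


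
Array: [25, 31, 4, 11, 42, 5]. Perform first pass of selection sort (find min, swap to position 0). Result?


After one pass: [4, 31, 25, 11, 42, 5]


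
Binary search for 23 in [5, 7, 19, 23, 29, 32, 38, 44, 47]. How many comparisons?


Search for 23:
[0,8] mid=4 arr[4]=29
[0,3] mid=1 arr[1]=7
[2,3] mid=2 arr[2]=19
[3,3] mid=3 arr[3]=23
Total: 4 comparisons


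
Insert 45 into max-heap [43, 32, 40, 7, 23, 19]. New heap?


Append 45: [43, 32, 40, 7, 23, 19, 45]
Bubble up: swap idx 6(45) with idx 2(40); swap idx 2(45) with idx 0(43)
Result: [45, 32, 43, 7, 23, 19, 40]


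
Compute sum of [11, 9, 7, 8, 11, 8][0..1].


Prefix sums: [0, 11, 20, 27, 35, 46, 54]
Sum[0..1] = prefix[2] - prefix[0] = 20 - 0 = 20


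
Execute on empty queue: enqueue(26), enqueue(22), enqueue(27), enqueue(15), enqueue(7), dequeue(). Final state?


enqueue(26) -> [26]
enqueue(22) -> [26, 22]
enqueue(27) -> [26, 22, 27]
enqueue(15) -> [26, 22, 27, 15]
enqueue(7) -> [26, 22, 27, 15, 7]
dequeue() returns 26 -> [22, 27, 15, 7]
Final queue (front to back): [22, 27, 15, 7]


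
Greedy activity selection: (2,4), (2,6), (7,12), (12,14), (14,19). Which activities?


Greedy: pick earliest-ending, then skip overlaps.
Selected (4 activities): [(2, 4), (7, 12), (12, 14), (14, 19)]


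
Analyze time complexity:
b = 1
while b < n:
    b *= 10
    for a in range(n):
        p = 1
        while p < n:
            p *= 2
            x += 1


Per nesting level: O(log n) * O(n) * O(log n) = O(n (log n)^2)
Complexity: O(n (log n)^2)


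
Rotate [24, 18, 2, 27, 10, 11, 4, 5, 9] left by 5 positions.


Left rotate by 5: [11, 4, 5, 9, 24, 18, 2, 27, 10]


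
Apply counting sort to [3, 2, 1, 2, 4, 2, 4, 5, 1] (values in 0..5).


Count array: [0, 2, 3, 1, 2, 1]
Reconstruct: [1, 1, 2, 2, 2, 3, 4, 4, 5]


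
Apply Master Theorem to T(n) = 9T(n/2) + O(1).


a=9, b=2, c=0. log_2(9)=3.170 > c=0. Case 1: O(n^log_b(a)) = O(n^3.170)
Complexity: O(n^3.170)


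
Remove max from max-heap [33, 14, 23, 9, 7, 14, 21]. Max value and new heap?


Max = 33
Replace root with last, heapify down
Resulting heap: [23, 14, 21, 9, 7, 14]


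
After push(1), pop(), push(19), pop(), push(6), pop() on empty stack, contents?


push(1) -> [1]
pop() returns 1 -> []
push(19) -> [19]
pop() returns 19 -> []
push(6) -> [6]
pop() returns 6 -> []
Final stack (bottom to top): []


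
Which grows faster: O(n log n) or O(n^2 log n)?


linearithmic grows slower than n^2 log n
O(n log n) is asymptotically smaller; O(n^2 log n) grows faster


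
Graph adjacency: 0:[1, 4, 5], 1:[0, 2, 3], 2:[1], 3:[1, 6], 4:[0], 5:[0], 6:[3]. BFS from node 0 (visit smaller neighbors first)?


BFS queue: start with [0]
Visit order: [0, 1, 4, 5, 2, 3, 6]


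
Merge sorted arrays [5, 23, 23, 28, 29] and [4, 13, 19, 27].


Compare heads, take smaller each step.
Merged: [4, 5, 13, 19, 23, 23, 27, 28, 29]


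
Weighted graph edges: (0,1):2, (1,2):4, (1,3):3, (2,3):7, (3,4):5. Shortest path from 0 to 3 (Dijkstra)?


Dijkstra from 0:
Distances: {0: 0, 1: 2, 2: 6, 3: 5, 4: 10}
Shortest distance to 3 = 5, path = [0, 1, 3]


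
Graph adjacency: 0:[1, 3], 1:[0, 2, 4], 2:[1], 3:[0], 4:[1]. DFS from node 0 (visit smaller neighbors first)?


DFS stack-based: start with [0]
Visit order: [0, 1, 2, 4, 3]


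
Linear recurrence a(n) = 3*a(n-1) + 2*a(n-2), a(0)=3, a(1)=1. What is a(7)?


Build bottom-up:
...a(5)=373, a(6)=1329, a(7)=3*1329+2*373=4733


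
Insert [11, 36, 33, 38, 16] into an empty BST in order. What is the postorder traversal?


Root = 11; build tree by BST insertion.
Postorder traversal: [16, 33, 38, 36, 11]


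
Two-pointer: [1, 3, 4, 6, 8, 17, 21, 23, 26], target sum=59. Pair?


Two pointers: lo=0, hi=8
No pair sums to 59


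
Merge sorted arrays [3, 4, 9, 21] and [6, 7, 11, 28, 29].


Compare heads, take smaller each step.
Merged: [3, 4, 6, 7, 9, 11, 21, 28, 29]


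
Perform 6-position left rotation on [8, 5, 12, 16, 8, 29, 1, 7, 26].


Left rotate by 6: [1, 7, 26, 8, 5, 12, 16, 8, 29]


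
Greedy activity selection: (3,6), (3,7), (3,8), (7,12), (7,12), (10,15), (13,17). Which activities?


Greedy: pick earliest-ending, then skip overlaps.
Selected (3 activities): [(3, 6), (7, 12), (13, 17)]


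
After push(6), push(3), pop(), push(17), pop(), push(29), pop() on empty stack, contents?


push(6) -> [6]
push(3) -> [6, 3]
pop() returns 3 -> [6]
push(17) -> [6, 17]
pop() returns 17 -> [6]
push(29) -> [6, 29]
pop() returns 29 -> [6]
Final stack (bottom to top): [6]


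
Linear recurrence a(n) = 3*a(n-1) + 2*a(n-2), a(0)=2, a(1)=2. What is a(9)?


Build bottom-up:
...a(7)=5506, a(8)=19610, a(9)=3*19610+2*5506=69842


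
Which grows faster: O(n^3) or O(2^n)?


cubic grows slower than exponential
O(n^3) is asymptotically smaller; O(2^n) grows faster


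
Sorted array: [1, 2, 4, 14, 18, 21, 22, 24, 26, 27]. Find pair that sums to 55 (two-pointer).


Two pointers: lo=0, hi=9
No pair sums to 55


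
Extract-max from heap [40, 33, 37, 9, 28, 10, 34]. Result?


Max = 40
Replace root with last, heapify down
Resulting heap: [37, 33, 34, 9, 28, 10]


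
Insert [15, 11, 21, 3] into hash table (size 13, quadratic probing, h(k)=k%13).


Insertions: 15->slot 2; 11->slot 11; 21->slot 8; 3->slot 3
Table: [None, None, 15, 3, None, None, None, None, 21, None, None, 11, None]


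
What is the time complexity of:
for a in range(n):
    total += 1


Per nesting level: O(n) = O(n)
Complexity: O(n)


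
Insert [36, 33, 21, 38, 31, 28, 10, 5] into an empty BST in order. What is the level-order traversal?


Root = 36; build tree by BST insertion.
Level-Order traversal: [36, 33, 38, 21, 10, 31, 5, 28]


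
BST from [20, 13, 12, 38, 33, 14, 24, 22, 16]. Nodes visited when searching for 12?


BST root = 20
Search for 12: compare at each node
Path: [20, 13, 12]


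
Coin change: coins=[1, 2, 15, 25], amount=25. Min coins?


dp[0]=0; dp[i]=1+min(dp[i-c] for c in coins)
...dp[20]=4, dp[21]=4, dp[22]=5, dp[23]=5, dp[24]=6, dp[25]=1
Minimum coins for 25 = 1


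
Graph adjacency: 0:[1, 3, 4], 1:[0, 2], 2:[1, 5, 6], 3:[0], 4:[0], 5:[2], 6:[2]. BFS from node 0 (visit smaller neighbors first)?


BFS queue: start with [0]
Visit order: [0, 1, 3, 4, 2, 5, 6]


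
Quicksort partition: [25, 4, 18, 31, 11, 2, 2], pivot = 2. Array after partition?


Elements <= 2 go left of pivot.
Result: [2, 2, 18, 31, 11, 25, 4], pivot at index 1


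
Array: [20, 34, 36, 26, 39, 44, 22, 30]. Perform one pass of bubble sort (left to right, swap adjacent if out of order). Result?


After one pass: [20, 34, 26, 36, 39, 22, 30, 44]


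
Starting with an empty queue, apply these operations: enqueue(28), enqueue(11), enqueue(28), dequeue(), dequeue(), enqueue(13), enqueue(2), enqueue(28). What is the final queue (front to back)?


enqueue(28) -> [28]
enqueue(11) -> [28, 11]
enqueue(28) -> [28, 11, 28]
dequeue() returns 28 -> [11, 28]
dequeue() returns 11 -> [28]
enqueue(13) -> [28, 13]
enqueue(2) -> [28, 13, 2]
enqueue(28) -> [28, 13, 2, 28]
Final queue (front to back): [28, 13, 2, 28]


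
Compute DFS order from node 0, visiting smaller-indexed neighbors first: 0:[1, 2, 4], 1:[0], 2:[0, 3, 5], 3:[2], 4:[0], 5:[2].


DFS stack-based: start with [0]
Visit order: [0, 1, 2, 3, 5, 4]


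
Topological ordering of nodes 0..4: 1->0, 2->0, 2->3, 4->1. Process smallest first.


Kahn's algorithm, process smallest node first
Order: [2, 3, 4, 1, 0]


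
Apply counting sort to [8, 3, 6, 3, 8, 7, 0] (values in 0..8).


Count array: [1, 0, 0, 2, 0, 0, 1, 1, 2]
Reconstruct: [0, 3, 3, 6, 7, 8, 8]


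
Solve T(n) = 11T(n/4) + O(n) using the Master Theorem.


a=11, b=4, c=1. log_4(11)=1.730 > c=1. Case 1: O(n^log_b(a)) = O(n^1.730)
Complexity: O(n^1.730)


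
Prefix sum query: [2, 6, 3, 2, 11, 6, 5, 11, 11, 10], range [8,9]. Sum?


Prefix sums: [0, 2, 8, 11, 13, 24, 30, 35, 46, 57, 67]
Sum[8..9] = prefix[10] - prefix[8] = 67 - 46 = 21


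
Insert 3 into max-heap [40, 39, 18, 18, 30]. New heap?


Append 3: [40, 39, 18, 18, 30, 3]
Bubble up: no swaps needed
Result: [40, 39, 18, 18, 30, 3]


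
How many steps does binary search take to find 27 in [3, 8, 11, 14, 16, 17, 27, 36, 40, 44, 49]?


Search for 27:
[0,10] mid=5 arr[5]=17
[6,10] mid=8 arr[8]=40
[6,7] mid=6 arr[6]=27
Total: 3 comparisons


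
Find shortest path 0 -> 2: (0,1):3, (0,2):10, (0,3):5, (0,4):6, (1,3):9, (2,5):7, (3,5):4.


Dijkstra from 0:
Distances: {0: 0, 1: 3, 2: 10, 3: 5, 4: 6, 5: 9}
Shortest distance to 2 = 10, path = [0, 2]


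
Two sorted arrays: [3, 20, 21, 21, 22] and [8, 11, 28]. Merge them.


Compare heads, take smaller each step.
Merged: [3, 8, 11, 20, 21, 21, 22, 28]


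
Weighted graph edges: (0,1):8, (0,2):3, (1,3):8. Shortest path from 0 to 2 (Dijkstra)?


Dijkstra from 0:
Distances: {0: 0, 1: 8, 2: 3, 3: 16}
Shortest distance to 2 = 3, path = [0, 2]


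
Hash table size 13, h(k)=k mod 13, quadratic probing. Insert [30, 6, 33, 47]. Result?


Insertions: 30->slot 4; 6->slot 6; 33->slot 7; 47->slot 8
Table: [None, None, None, None, 30, None, 6, 33, 47, None, None, None, None]


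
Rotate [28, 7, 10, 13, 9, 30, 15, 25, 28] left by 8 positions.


Left rotate by 8: [28, 28, 7, 10, 13, 9, 30, 15, 25]


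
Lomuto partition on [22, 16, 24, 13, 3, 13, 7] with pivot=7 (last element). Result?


Elements <= 7 go left of pivot.
Result: [3, 7, 24, 13, 22, 13, 16], pivot at index 1


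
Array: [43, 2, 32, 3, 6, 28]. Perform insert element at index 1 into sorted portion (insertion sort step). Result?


After one pass: [2, 43, 32, 3, 6, 28]


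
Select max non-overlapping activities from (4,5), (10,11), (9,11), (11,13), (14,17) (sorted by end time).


Greedy: pick earliest-ending, then skip overlaps.
Selected (4 activities): [(4, 5), (10, 11), (11, 13), (14, 17)]


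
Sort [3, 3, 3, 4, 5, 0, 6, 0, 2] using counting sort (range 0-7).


Count array: [2, 0, 1, 3, 1, 1, 1, 0]
Reconstruct: [0, 0, 2, 3, 3, 3, 4, 5, 6]


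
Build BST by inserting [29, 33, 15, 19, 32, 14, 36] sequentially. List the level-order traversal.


Root = 29; build tree by BST insertion.
Level-Order traversal: [29, 15, 33, 14, 19, 32, 36]


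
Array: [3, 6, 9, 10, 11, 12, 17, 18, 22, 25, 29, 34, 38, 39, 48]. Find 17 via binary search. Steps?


Search for 17:
[0,14] mid=7 arr[7]=18
[0,6] mid=3 arr[3]=10
[4,6] mid=5 arr[5]=12
[6,6] mid=6 arr[6]=17
Total: 4 comparisons


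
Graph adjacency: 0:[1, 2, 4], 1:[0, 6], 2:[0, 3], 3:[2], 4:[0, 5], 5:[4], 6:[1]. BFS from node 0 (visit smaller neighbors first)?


BFS queue: start with [0]
Visit order: [0, 1, 2, 4, 6, 3, 5]


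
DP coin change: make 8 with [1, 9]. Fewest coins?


dp[0]=0; dp[i]=1+min(dp[i-c] for c in coins)
...dp[3]=3, dp[4]=4, dp[5]=5, dp[6]=6, dp[7]=7, dp[8]=8
Minimum coins for 8 = 8


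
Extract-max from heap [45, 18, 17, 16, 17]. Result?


Max = 45
Replace root with last, heapify down
Resulting heap: [18, 17, 17, 16]


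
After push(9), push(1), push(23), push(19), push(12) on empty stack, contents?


push(9) -> [9]
push(1) -> [9, 1]
push(23) -> [9, 1, 23]
push(19) -> [9, 1, 23, 19]
push(12) -> [9, 1, 23, 19, 12]
Final stack (bottom to top): [9, 1, 23, 19, 12]


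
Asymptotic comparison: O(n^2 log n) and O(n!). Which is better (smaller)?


n^2 log n grows slower than factorial
O(n^2 log n) is asymptotically smaller; O(n!) grows faster


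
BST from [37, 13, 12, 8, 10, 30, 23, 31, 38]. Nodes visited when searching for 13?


BST root = 37
Search for 13: compare at each node
Path: [37, 13]


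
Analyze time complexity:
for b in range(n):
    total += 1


Per nesting level: O(n) = O(n)
Complexity: O(n)


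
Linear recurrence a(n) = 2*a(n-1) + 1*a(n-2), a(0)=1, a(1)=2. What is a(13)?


Build bottom-up:
...a(11)=13860, a(12)=33461, a(13)=2*33461+1*13860=80782


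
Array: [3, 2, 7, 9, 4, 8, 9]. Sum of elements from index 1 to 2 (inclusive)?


Prefix sums: [0, 3, 5, 12, 21, 25, 33, 42]
Sum[1..2] = prefix[3] - prefix[1] = 12 - 3 = 9


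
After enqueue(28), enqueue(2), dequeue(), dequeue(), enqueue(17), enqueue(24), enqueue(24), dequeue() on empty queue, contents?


enqueue(28) -> [28]
enqueue(2) -> [28, 2]
dequeue() returns 28 -> [2]
dequeue() returns 2 -> []
enqueue(17) -> [17]
enqueue(24) -> [17, 24]
enqueue(24) -> [17, 24, 24]
dequeue() returns 17 -> [24, 24]
Final queue (front to back): [24, 24]


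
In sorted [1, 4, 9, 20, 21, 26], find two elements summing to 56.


Two pointers: lo=0, hi=5
No pair sums to 56


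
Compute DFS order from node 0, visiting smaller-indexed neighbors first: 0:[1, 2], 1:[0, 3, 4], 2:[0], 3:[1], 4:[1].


DFS stack-based: start with [0]
Visit order: [0, 1, 3, 4, 2]


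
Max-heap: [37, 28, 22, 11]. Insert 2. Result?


Append 2: [37, 28, 22, 11, 2]
Bubble up: no swaps needed
Result: [37, 28, 22, 11, 2]


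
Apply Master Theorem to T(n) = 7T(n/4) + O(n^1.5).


a=7, b=4, c=1.5. log_4(7)=1.404 < c=1.5. Case 3: O(n^c) = O(n^1.500)
Complexity: O(n^1.500)


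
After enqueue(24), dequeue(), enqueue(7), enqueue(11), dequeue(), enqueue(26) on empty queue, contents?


enqueue(24) -> [24]
dequeue() returns 24 -> []
enqueue(7) -> [7]
enqueue(11) -> [7, 11]
dequeue() returns 7 -> [11]
enqueue(26) -> [11, 26]
Final queue (front to back): [11, 26]


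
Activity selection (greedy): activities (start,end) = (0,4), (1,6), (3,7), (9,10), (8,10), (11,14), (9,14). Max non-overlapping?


Greedy: pick earliest-ending, then skip overlaps.
Selected (3 activities): [(0, 4), (9, 10), (11, 14)]


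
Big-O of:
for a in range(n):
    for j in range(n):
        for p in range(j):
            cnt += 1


Per nesting level: O(n) * O(n) * O(n) [triangular over j] = O(n^3)
Complexity: O(n^3)


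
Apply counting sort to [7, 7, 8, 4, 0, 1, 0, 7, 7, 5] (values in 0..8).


Count array: [2, 1, 0, 0, 1, 1, 0, 4, 1]
Reconstruct: [0, 0, 1, 4, 5, 7, 7, 7, 7, 8]


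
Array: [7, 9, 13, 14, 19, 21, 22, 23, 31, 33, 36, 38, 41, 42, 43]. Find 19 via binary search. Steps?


Search for 19:
[0,14] mid=7 arr[7]=23
[0,6] mid=3 arr[3]=14
[4,6] mid=5 arr[5]=21
[4,4] mid=4 arr[4]=19
Total: 4 comparisons


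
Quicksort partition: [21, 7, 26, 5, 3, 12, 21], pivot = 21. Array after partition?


Elements <= 21 go left of pivot.
Result: [21, 7, 5, 3, 12, 21, 26], pivot at index 5


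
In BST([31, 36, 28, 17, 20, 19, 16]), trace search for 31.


BST root = 31
Search for 31: compare at each node
Path: [31]


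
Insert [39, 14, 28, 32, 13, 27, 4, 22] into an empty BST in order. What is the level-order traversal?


Root = 39; build tree by BST insertion.
Level-Order traversal: [39, 14, 13, 28, 4, 27, 32, 22]


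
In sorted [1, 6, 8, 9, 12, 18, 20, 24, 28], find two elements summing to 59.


Two pointers: lo=0, hi=8
No pair sums to 59


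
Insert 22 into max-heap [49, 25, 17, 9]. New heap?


Append 22: [49, 25, 17, 9, 22]
Bubble up: no swaps needed
Result: [49, 25, 17, 9, 22]


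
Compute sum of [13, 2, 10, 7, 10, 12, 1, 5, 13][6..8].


Prefix sums: [0, 13, 15, 25, 32, 42, 54, 55, 60, 73]
Sum[6..8] = prefix[9] - prefix[6] = 73 - 54 = 19


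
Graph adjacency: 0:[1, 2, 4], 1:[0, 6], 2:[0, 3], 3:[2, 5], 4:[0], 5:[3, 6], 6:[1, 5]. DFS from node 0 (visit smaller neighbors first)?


DFS stack-based: start with [0]
Visit order: [0, 1, 6, 5, 3, 2, 4]


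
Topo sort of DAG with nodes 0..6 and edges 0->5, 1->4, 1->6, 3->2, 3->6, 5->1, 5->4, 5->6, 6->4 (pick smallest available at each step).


Kahn's algorithm, process smallest node first
Order: [0, 3, 2, 5, 1, 6, 4]


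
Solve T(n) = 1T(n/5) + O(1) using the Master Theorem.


a=1, b=5, c=0. log_5(1)=0 = c=0. Case 2: O(n^c log n) = O(log n)
Complexity: O(log n)


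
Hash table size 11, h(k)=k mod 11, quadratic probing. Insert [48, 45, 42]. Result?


Insertions: 48->slot 4; 45->slot 1; 42->slot 9
Table: [None, 45, None, None, 48, None, None, None, None, 42, None]


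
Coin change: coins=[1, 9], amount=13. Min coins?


dp[0]=0; dp[i]=1+min(dp[i-c] for c in coins)
...dp[8]=8, dp[9]=1, dp[10]=2, dp[11]=3, dp[12]=4, dp[13]=5
Minimum coins for 13 = 5


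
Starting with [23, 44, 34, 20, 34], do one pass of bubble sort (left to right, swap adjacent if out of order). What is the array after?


After one pass: [23, 34, 20, 34, 44]


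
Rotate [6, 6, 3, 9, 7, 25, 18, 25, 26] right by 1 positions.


Right rotate by 1: [26, 6, 6, 3, 9, 7, 25, 18, 25]


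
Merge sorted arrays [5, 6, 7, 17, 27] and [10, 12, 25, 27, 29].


Compare heads, take smaller each step.
Merged: [5, 6, 7, 10, 12, 17, 25, 27, 27, 29]


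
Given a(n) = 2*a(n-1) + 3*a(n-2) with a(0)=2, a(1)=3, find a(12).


Build bottom-up:
...a(10)=73812, a(11)=221433, a(12)=2*221433+3*73812=664302


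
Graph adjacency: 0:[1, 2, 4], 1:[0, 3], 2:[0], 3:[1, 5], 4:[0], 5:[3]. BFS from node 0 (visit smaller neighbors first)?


BFS queue: start with [0]
Visit order: [0, 1, 2, 4, 3, 5]


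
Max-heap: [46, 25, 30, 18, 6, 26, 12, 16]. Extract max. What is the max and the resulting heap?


Max = 46
Replace root with last, heapify down
Resulting heap: [30, 25, 26, 18, 6, 16, 12]


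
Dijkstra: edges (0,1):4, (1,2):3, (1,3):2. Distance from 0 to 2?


Dijkstra from 0:
Distances: {0: 0, 1: 4, 2: 7, 3: 6}
Shortest distance to 2 = 7, path = [0, 1, 2]


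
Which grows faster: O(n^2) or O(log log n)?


double-logarithmic grows slower than quadratic
O(log log n) is asymptotically smaller; O(n^2) grows faster


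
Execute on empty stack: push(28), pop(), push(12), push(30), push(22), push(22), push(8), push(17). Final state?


push(28) -> [28]
pop() returns 28 -> []
push(12) -> [12]
push(30) -> [12, 30]
push(22) -> [12, 30, 22]
push(22) -> [12, 30, 22, 22]
push(8) -> [12, 30, 22, 22, 8]
push(17) -> [12, 30, 22, 22, 8, 17]
Final stack (bottom to top): [12, 30, 22, 22, 8, 17]


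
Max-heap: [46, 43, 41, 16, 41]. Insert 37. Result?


Append 37: [46, 43, 41, 16, 41, 37]
Bubble up: no swaps needed
Result: [46, 43, 41, 16, 41, 37]


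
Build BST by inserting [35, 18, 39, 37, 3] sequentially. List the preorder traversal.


Root = 35; build tree by BST insertion.
Preorder traversal: [35, 18, 3, 39, 37]


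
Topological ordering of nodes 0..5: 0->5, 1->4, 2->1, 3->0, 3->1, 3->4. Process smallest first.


Kahn's algorithm, process smallest node first
Order: [2, 3, 0, 1, 4, 5]


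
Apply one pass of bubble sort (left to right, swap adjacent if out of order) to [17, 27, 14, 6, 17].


After one pass: [17, 14, 6, 17, 27]


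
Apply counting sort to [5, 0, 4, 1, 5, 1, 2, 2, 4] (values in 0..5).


Count array: [1, 2, 2, 0, 2, 2]
Reconstruct: [0, 1, 1, 2, 2, 4, 4, 5, 5]


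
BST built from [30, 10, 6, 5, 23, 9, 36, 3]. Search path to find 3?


BST root = 30
Search for 3: compare at each node
Path: [30, 10, 6, 5, 3]


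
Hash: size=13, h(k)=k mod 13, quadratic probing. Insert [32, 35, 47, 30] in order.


Insertions: 32->slot 6; 35->slot 9; 47->slot 8; 30->slot 4
Table: [None, None, None, None, 30, None, 32, None, 47, 35, None, None, None]


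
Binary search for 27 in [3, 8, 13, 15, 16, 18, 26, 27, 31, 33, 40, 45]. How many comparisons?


Search for 27:
[0,11] mid=5 arr[5]=18
[6,11] mid=8 arr[8]=31
[6,7] mid=6 arr[6]=26
[7,7] mid=7 arr[7]=27
Total: 4 comparisons


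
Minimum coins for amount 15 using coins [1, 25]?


dp[0]=0; dp[i]=1+min(dp[i-c] for c in coins)
...dp[10]=10, dp[11]=11, dp[12]=12, dp[13]=13, dp[14]=14, dp[15]=15
Minimum coins for 15 = 15


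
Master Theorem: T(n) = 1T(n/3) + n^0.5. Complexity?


a=1, b=3, c=0.5. log_3(1)=0 < c=0.5. Case 3: O(n^c) = O(sqrt(n))
Complexity: O(sqrt(n))


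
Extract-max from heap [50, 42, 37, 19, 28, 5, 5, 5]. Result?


Max = 50
Replace root with last, heapify down
Resulting heap: [42, 28, 37, 19, 5, 5, 5]


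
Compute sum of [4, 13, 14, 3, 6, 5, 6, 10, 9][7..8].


Prefix sums: [0, 4, 17, 31, 34, 40, 45, 51, 61, 70]
Sum[7..8] = prefix[9] - prefix[7] = 70 - 51 = 19


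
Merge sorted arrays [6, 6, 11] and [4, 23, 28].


Compare heads, take smaller each step.
Merged: [4, 6, 6, 11, 23, 28]


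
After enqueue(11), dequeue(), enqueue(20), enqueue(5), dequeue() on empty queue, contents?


enqueue(11) -> [11]
dequeue() returns 11 -> []
enqueue(20) -> [20]
enqueue(5) -> [20, 5]
dequeue() returns 20 -> [5]
Final queue (front to back): [5]


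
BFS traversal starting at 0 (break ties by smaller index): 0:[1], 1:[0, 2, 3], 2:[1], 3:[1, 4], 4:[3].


BFS queue: start with [0]
Visit order: [0, 1, 2, 3, 4]


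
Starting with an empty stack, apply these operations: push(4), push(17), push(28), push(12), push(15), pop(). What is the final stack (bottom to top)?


push(4) -> [4]
push(17) -> [4, 17]
push(28) -> [4, 17, 28]
push(12) -> [4, 17, 28, 12]
push(15) -> [4, 17, 28, 12, 15]
pop() returns 15 -> [4, 17, 28, 12]
Final stack (bottom to top): [4, 17, 28, 12]


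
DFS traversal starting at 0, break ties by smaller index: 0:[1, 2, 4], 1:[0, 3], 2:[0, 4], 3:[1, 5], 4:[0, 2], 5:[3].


DFS stack-based: start with [0]
Visit order: [0, 1, 3, 5, 2, 4]


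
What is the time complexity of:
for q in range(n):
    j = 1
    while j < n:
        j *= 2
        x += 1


Per nesting level: O(n) * O(log n) = O(n log n)
Complexity: O(n log n)


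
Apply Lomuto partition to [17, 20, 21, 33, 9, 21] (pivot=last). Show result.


Elements <= 21 go left of pivot.
Result: [17, 20, 21, 9, 21, 33], pivot at index 4


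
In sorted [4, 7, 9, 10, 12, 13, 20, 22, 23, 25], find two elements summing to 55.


Two pointers: lo=0, hi=9
No pair sums to 55


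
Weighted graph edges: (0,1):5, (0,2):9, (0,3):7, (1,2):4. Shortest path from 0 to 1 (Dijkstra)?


Dijkstra from 0:
Distances: {0: 0, 1: 5, 2: 9, 3: 7}
Shortest distance to 1 = 5, path = [0, 1]


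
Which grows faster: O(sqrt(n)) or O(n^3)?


sublinear grows slower than cubic
O(sqrt(n)) is asymptotically smaller; O(n^3) grows faster


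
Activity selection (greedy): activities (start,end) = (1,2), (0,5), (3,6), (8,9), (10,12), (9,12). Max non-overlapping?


Greedy: pick earliest-ending, then skip overlaps.
Selected (4 activities): [(1, 2), (3, 6), (8, 9), (10, 12)]


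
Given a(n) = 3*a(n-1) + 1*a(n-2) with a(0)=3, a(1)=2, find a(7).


Build bottom-up:
...a(5)=317, a(6)=1047, a(7)=3*1047+1*317=3458


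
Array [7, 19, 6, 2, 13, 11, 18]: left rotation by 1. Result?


Left rotate by 1: [19, 6, 2, 13, 11, 18, 7]


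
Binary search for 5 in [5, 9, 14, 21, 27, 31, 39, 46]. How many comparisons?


Search for 5:
[0,7] mid=3 arr[3]=21
[0,2] mid=1 arr[1]=9
[0,0] mid=0 arr[0]=5
Total: 3 comparisons


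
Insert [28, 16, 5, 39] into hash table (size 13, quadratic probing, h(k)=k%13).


Insertions: 28->slot 2; 16->slot 3; 5->slot 5; 39->slot 0
Table: [39, None, 28, 16, None, 5, None, None, None, None, None, None, None]


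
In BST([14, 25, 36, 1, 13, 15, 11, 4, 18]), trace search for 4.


BST root = 14
Search for 4: compare at each node
Path: [14, 1, 13, 11, 4]


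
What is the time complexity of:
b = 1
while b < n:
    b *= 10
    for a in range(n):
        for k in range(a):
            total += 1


Per nesting level: O(log n) * O(n) * O(n) [triangular over a] = O(n^2 log n)
Complexity: O(n^2 log n)


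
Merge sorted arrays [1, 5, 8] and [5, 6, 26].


Compare heads, take smaller each step.
Merged: [1, 5, 5, 6, 8, 26]


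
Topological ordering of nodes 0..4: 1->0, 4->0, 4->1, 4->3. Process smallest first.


Kahn's algorithm, process smallest node first
Order: [2, 4, 1, 0, 3]


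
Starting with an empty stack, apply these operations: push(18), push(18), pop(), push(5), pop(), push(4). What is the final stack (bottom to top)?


push(18) -> [18]
push(18) -> [18, 18]
pop() returns 18 -> [18]
push(5) -> [18, 5]
pop() returns 5 -> [18]
push(4) -> [18, 4]
Final stack (bottom to top): [18, 4]


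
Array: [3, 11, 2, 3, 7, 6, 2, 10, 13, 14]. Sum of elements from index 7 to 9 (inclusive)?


Prefix sums: [0, 3, 14, 16, 19, 26, 32, 34, 44, 57, 71]
Sum[7..9] = prefix[10] - prefix[7] = 71 - 34 = 37


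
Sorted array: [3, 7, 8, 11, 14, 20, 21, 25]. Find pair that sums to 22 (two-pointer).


Two pointers: lo=0, hi=7
Found pair: (8, 14) summing to 22


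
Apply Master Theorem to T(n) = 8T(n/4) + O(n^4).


a=8, b=4, c=4. log_4(8)=1.5 < c=4. Case 3: O(n^c) = O(n^4)
Complexity: O(n^4)


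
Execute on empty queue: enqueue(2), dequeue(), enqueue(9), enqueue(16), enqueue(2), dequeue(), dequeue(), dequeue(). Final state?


enqueue(2) -> [2]
dequeue() returns 2 -> []
enqueue(9) -> [9]
enqueue(16) -> [9, 16]
enqueue(2) -> [9, 16, 2]
dequeue() returns 9 -> [16, 2]
dequeue() returns 16 -> [2]
dequeue() returns 2 -> []
Final queue (front to back): []


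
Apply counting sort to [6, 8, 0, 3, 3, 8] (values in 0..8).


Count array: [1, 0, 0, 2, 0, 0, 1, 0, 2]
Reconstruct: [0, 3, 3, 6, 8, 8]


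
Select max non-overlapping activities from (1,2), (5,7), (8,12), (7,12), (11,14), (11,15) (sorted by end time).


Greedy: pick earliest-ending, then skip overlaps.
Selected (3 activities): [(1, 2), (5, 7), (8, 12)]


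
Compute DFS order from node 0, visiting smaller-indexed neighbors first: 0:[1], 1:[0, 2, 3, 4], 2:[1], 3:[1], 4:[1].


DFS stack-based: start with [0]
Visit order: [0, 1, 2, 3, 4]


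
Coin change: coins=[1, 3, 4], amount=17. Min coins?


dp[0]=0; dp[i]=1+min(dp[i-c] for c in coins)
...dp[12]=3, dp[13]=4, dp[14]=4, dp[15]=4, dp[16]=4, dp[17]=5
Minimum coins for 17 = 5


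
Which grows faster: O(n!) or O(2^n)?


exponential grows slower than factorial
O(2^n) is asymptotically smaller; O(n!) grows faster


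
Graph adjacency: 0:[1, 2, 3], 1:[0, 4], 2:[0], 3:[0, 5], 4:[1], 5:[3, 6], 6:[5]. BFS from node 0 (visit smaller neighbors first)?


BFS queue: start with [0]
Visit order: [0, 1, 2, 3, 4, 5, 6]


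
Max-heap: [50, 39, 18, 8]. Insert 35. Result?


Append 35: [50, 39, 18, 8, 35]
Bubble up: no swaps needed
Result: [50, 39, 18, 8, 35]


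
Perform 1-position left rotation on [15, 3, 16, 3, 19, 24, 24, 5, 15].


Left rotate by 1: [3, 16, 3, 19, 24, 24, 5, 15, 15]


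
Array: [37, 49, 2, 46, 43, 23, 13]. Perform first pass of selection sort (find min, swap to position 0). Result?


After one pass: [2, 49, 37, 46, 43, 23, 13]


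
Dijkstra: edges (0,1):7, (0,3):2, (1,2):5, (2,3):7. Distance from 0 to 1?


Dijkstra from 0:
Distances: {0: 0, 1: 7, 2: 9, 3: 2}
Shortest distance to 1 = 7, path = [0, 1]


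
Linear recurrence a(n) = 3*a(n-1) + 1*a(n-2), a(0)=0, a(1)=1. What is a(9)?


Build bottom-up:
...a(7)=1189, a(8)=3927, a(9)=3*3927+1*1189=12970


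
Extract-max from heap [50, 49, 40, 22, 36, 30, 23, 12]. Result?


Max = 50
Replace root with last, heapify down
Resulting heap: [49, 36, 40, 22, 12, 30, 23]


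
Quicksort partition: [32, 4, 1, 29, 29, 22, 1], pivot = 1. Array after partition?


Elements <= 1 go left of pivot.
Result: [1, 1, 32, 29, 29, 22, 4], pivot at index 1


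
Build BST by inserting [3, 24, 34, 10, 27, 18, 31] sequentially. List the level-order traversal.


Root = 3; build tree by BST insertion.
Level-Order traversal: [3, 24, 10, 34, 18, 27, 31]


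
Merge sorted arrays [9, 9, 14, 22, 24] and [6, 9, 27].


Compare heads, take smaller each step.
Merged: [6, 9, 9, 9, 14, 22, 24, 27]


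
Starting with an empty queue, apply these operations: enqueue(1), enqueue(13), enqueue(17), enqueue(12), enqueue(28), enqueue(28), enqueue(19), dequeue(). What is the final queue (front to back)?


enqueue(1) -> [1]
enqueue(13) -> [1, 13]
enqueue(17) -> [1, 13, 17]
enqueue(12) -> [1, 13, 17, 12]
enqueue(28) -> [1, 13, 17, 12, 28]
enqueue(28) -> [1, 13, 17, 12, 28, 28]
enqueue(19) -> [1, 13, 17, 12, 28, 28, 19]
dequeue() returns 1 -> [13, 17, 12, 28, 28, 19]
Final queue (front to back): [13, 17, 12, 28, 28, 19]


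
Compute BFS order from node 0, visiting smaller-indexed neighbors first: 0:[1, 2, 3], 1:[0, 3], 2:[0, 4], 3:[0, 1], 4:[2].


BFS queue: start with [0]
Visit order: [0, 1, 2, 3, 4]


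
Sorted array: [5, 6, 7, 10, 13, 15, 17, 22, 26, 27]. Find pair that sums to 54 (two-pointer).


Two pointers: lo=0, hi=9
No pair sums to 54


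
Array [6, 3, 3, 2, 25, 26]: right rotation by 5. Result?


Right rotate by 5: [3, 3, 2, 25, 26, 6]


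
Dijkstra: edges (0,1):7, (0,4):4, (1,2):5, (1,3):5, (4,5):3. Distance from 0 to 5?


Dijkstra from 0:
Distances: {0: 0, 1: 7, 2: 12, 3: 12, 4: 4, 5: 7}
Shortest distance to 5 = 7, path = [0, 4, 5]


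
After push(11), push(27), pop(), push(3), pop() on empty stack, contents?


push(11) -> [11]
push(27) -> [11, 27]
pop() returns 27 -> [11]
push(3) -> [11, 3]
pop() returns 3 -> [11]
Final stack (bottom to top): [11]


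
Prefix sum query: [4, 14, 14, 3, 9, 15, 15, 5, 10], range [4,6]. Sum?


Prefix sums: [0, 4, 18, 32, 35, 44, 59, 74, 79, 89]
Sum[4..6] = prefix[7] - prefix[4] = 74 - 35 = 39


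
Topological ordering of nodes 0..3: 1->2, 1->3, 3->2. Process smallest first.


Kahn's algorithm, process smallest node first
Order: [0, 1, 3, 2]


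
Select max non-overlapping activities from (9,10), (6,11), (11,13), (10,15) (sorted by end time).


Greedy: pick earliest-ending, then skip overlaps.
Selected (2 activities): [(9, 10), (11, 13)]


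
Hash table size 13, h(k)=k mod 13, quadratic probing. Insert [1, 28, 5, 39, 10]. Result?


Insertions: 1->slot 1; 28->slot 2; 5->slot 5; 39->slot 0; 10->slot 10
Table: [39, 1, 28, None, None, 5, None, None, None, None, 10, None, None]


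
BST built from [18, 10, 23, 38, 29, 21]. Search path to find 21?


BST root = 18
Search for 21: compare at each node
Path: [18, 23, 21]


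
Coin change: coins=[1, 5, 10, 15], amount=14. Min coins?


dp[0]=0; dp[i]=1+min(dp[i-c] for c in coins)
...dp[9]=5, dp[10]=1, dp[11]=2, dp[12]=3, dp[13]=4, dp[14]=5
Minimum coins for 14 = 5


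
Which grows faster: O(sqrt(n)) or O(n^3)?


sublinear grows slower than cubic
O(sqrt(n)) is asymptotically smaller; O(n^3) grows faster


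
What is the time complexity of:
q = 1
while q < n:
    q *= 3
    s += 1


Per nesting level: O(log n) = O(log n)
Complexity: O(log n)


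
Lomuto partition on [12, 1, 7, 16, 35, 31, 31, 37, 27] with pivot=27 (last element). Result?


Elements <= 27 go left of pivot.
Result: [12, 1, 7, 16, 27, 31, 31, 37, 35], pivot at index 4


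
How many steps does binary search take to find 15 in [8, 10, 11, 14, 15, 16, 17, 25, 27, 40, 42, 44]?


Search for 15:
[0,11] mid=5 arr[5]=16
[0,4] mid=2 arr[2]=11
[3,4] mid=3 arr[3]=14
[4,4] mid=4 arr[4]=15
Total: 4 comparisons


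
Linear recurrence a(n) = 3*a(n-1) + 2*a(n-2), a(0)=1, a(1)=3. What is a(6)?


Build bottom-up:
...a(4)=139, a(5)=495, a(6)=3*495+2*139=1763


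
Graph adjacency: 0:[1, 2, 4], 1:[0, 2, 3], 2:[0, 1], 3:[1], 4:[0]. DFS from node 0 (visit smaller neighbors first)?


DFS stack-based: start with [0]
Visit order: [0, 1, 2, 3, 4]


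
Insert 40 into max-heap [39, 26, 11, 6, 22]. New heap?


Append 40: [39, 26, 11, 6, 22, 40]
Bubble up: swap idx 5(40) with idx 2(11); swap idx 2(40) with idx 0(39)
Result: [40, 26, 39, 6, 22, 11]


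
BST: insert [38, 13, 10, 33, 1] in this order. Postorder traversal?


Root = 38; build tree by BST insertion.
Postorder traversal: [1, 10, 33, 13, 38]


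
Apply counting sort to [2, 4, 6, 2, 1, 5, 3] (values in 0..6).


Count array: [0, 1, 2, 1, 1, 1, 1]
Reconstruct: [1, 2, 2, 3, 4, 5, 6]


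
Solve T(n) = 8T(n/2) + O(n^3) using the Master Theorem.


a=8, b=2, c=3. log_2(8)=3 = c=3. Case 2: O(n^c log n) = O(n^3 log n)
Complexity: O(n^3 log n)


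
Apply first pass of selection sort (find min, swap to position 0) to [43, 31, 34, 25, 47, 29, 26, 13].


After one pass: [13, 31, 34, 25, 47, 29, 26, 43]


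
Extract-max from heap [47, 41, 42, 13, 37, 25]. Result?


Max = 47
Replace root with last, heapify down
Resulting heap: [42, 41, 25, 13, 37]


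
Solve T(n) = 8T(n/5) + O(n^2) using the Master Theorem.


a=8, b=5, c=2. log_5(8)=1.292 < c=2. Case 3: O(n^c) = O(n^2)
Complexity: O(n^2)
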